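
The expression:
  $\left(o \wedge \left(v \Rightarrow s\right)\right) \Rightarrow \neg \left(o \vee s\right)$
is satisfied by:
  {v: True, o: False, s: False}
  {v: False, o: False, s: False}
  {s: True, v: True, o: False}
  {s: True, v: False, o: False}
  {o: True, v: True, s: False}


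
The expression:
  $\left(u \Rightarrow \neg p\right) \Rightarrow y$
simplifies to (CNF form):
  $\left(p \vee y\right) \wedge \left(u \vee y\right)$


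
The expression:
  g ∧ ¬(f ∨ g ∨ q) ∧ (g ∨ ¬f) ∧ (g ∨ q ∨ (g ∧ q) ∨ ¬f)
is never true.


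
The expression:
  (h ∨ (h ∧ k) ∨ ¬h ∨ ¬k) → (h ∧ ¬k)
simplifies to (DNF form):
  h ∧ ¬k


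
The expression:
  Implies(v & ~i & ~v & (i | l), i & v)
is always true.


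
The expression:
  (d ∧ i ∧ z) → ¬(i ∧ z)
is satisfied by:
  {z: False, d: False, i: False}
  {i: True, z: False, d: False}
  {d: True, z: False, i: False}
  {i: True, d: True, z: False}
  {z: True, i: False, d: False}
  {i: True, z: True, d: False}
  {d: True, z: True, i: False}


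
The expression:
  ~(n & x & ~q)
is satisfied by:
  {q: True, x: False, n: False}
  {x: False, n: False, q: False}
  {n: True, q: True, x: False}
  {n: True, x: False, q: False}
  {q: True, x: True, n: False}
  {x: True, q: False, n: False}
  {n: True, x: True, q: True}


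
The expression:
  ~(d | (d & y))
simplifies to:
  ~d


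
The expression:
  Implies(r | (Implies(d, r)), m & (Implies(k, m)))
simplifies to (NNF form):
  m | (d & ~r)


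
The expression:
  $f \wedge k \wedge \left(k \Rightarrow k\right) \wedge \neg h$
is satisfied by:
  {f: True, k: True, h: False}


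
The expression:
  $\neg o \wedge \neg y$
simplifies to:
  $\neg o \wedge \neg y$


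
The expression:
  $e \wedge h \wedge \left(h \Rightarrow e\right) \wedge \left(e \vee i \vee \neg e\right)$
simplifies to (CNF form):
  $e \wedge h$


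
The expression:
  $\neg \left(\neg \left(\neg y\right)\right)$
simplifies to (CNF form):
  $\neg y$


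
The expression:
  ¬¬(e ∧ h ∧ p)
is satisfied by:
  {h: True, p: True, e: True}


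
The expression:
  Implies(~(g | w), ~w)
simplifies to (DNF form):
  True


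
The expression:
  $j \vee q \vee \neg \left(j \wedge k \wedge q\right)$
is always true.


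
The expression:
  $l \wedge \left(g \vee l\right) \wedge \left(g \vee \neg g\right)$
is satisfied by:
  {l: True}


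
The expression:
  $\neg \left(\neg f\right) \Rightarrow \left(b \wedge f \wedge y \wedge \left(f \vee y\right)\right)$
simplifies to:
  $\left(b \wedge y\right) \vee \neg f$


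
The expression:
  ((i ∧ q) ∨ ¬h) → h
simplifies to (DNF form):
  h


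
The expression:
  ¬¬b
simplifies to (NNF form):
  b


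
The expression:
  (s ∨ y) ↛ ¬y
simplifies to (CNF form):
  y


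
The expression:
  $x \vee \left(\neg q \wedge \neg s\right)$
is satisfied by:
  {x: True, q: False, s: False}
  {x: True, s: True, q: False}
  {x: True, q: True, s: False}
  {x: True, s: True, q: True}
  {s: False, q: False, x: False}


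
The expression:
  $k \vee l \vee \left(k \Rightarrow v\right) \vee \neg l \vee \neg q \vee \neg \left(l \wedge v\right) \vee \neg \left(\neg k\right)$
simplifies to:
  $\text{True}$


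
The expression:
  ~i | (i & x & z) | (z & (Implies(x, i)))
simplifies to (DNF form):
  z | ~i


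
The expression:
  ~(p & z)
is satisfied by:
  {p: False, z: False}
  {z: True, p: False}
  {p: True, z: False}


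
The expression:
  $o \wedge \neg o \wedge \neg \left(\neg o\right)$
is never true.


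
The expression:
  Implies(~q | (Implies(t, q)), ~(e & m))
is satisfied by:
  {m: False, e: False}
  {e: True, m: False}
  {m: True, e: False}


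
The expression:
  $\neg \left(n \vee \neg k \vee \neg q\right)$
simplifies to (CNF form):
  $k \wedge q \wedge \neg n$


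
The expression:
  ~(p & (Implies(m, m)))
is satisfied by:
  {p: False}


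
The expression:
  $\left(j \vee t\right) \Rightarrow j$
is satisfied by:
  {j: True, t: False}
  {t: False, j: False}
  {t: True, j: True}


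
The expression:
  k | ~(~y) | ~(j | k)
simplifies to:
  k | y | ~j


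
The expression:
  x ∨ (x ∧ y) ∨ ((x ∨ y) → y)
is always true.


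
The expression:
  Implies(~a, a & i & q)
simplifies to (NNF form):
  a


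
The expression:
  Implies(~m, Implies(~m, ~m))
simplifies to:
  True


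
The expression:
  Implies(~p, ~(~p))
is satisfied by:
  {p: True}


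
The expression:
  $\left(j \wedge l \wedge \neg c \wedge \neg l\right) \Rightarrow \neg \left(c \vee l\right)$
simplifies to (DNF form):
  $\text{True}$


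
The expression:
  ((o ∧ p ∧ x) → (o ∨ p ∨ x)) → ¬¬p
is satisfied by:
  {p: True}


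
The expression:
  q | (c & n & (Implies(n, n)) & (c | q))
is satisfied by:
  {n: True, q: True, c: True}
  {n: True, q: True, c: False}
  {q: True, c: True, n: False}
  {q: True, c: False, n: False}
  {n: True, c: True, q: False}


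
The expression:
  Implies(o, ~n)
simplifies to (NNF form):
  ~n | ~o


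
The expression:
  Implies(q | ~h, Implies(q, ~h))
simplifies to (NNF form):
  ~h | ~q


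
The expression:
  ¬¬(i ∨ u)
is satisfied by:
  {i: True, u: True}
  {i: True, u: False}
  {u: True, i: False}


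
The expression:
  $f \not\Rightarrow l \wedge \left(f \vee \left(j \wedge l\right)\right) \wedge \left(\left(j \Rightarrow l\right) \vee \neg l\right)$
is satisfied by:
  {f: True, l: False}


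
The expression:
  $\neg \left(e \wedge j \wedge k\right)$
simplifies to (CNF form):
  $\neg e \vee \neg j \vee \neg k$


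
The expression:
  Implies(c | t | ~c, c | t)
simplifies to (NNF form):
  c | t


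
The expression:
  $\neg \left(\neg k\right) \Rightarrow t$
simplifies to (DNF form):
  $t \vee \neg k$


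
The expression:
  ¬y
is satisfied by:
  {y: False}


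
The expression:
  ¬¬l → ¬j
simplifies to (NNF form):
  ¬j ∨ ¬l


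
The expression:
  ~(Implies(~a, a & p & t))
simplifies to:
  ~a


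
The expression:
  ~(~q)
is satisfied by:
  {q: True}


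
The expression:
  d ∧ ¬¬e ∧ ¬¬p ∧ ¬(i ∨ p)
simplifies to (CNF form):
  False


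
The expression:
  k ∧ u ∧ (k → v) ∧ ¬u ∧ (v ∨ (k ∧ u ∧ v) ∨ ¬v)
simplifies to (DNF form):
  False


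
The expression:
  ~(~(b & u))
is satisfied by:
  {u: True, b: True}


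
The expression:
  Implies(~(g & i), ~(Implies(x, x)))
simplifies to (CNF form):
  g & i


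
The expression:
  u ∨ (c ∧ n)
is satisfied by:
  {c: True, u: True, n: True}
  {c: True, u: True, n: False}
  {u: True, n: True, c: False}
  {u: True, n: False, c: False}
  {c: True, n: True, u: False}


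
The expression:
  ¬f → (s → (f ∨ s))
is always true.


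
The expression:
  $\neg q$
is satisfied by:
  {q: False}


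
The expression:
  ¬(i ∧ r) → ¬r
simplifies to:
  i ∨ ¬r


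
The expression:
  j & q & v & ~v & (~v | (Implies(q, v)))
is never true.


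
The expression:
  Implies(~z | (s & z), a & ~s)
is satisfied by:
  {a: True, z: True, s: False}
  {a: True, z: False, s: False}
  {z: True, a: False, s: False}


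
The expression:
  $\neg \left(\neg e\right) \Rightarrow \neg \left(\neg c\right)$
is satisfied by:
  {c: True, e: False}
  {e: False, c: False}
  {e: True, c: True}


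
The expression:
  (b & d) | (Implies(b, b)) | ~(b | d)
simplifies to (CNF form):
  True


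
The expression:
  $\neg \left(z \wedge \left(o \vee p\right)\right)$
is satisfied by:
  {p: False, z: False, o: False}
  {o: True, p: False, z: False}
  {p: True, o: False, z: False}
  {o: True, p: True, z: False}
  {z: True, o: False, p: False}


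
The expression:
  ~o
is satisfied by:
  {o: False}


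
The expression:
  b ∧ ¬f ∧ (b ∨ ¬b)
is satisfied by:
  {b: True, f: False}


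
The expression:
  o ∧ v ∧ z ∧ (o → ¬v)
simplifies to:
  False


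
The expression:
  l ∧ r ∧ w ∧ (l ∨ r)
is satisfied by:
  {r: True, w: True, l: True}


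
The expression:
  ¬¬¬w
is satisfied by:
  {w: False}


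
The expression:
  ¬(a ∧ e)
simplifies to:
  ¬a ∨ ¬e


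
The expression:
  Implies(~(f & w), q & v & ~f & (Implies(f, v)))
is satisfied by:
  {v: True, f: True, q: True, w: True}
  {v: True, f: True, w: True, q: False}
  {f: True, q: True, w: True, v: False}
  {f: True, w: True, q: False, v: False}
  {v: True, q: True, w: True, f: False}
  {v: True, q: True, w: False, f: False}


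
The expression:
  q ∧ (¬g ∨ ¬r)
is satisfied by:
  {q: True, g: False, r: False}
  {r: True, q: True, g: False}
  {g: True, q: True, r: False}


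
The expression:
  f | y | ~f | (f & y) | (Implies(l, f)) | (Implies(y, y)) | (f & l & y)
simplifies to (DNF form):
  True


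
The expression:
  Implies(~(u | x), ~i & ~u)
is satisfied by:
  {x: True, u: True, i: False}
  {x: True, u: False, i: False}
  {u: True, x: False, i: False}
  {x: False, u: False, i: False}
  {x: True, i: True, u: True}
  {x: True, i: True, u: False}
  {i: True, u: True, x: False}


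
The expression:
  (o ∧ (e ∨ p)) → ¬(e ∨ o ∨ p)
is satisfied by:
  {e: False, o: False, p: False}
  {p: True, e: False, o: False}
  {e: True, p: False, o: False}
  {p: True, e: True, o: False}
  {o: True, p: False, e: False}


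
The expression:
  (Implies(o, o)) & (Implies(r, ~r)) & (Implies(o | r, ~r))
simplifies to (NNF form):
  ~r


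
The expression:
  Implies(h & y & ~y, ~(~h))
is always true.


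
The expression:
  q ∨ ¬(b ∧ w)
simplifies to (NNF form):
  q ∨ ¬b ∨ ¬w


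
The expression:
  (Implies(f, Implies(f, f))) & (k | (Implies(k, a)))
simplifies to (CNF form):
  True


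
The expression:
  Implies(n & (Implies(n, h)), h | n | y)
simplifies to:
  True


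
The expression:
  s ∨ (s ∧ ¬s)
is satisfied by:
  {s: True}


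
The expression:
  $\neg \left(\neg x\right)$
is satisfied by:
  {x: True}


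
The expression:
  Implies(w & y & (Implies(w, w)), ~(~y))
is always true.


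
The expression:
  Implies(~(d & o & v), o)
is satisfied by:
  {o: True}


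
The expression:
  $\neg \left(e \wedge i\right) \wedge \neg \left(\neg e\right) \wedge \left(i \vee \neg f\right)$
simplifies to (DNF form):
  $e \wedge \neg f \wedge \neg i$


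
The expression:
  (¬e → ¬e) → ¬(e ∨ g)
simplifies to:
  ¬e ∧ ¬g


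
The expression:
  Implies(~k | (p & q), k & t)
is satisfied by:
  {t: True, k: True, p: False, q: False}
  {k: True, t: False, p: False, q: False}
  {t: True, q: True, k: True, p: False}
  {q: True, k: True, t: False, p: False}
  {t: True, p: True, k: True, q: False}
  {p: True, k: True, q: False, t: False}
  {t: True, q: True, p: True, k: True}


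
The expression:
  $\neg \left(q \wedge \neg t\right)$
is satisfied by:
  {t: True, q: False}
  {q: False, t: False}
  {q: True, t: True}


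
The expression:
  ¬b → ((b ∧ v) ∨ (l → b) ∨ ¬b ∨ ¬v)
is always true.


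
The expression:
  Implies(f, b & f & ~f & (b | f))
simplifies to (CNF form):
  ~f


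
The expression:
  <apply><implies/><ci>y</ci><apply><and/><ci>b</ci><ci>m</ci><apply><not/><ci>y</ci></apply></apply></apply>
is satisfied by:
  {y: False}


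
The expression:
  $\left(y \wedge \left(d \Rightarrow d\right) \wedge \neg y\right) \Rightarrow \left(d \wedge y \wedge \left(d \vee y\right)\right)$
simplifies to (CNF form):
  $\text{True}$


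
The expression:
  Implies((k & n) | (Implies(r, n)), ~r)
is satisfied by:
  {n: False, r: False}
  {r: True, n: False}
  {n: True, r: False}


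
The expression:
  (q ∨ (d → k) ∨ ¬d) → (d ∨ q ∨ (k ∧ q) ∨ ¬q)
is always true.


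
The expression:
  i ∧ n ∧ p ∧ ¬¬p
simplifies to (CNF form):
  i ∧ n ∧ p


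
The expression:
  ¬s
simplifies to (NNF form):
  ¬s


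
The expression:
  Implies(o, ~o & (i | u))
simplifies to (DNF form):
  ~o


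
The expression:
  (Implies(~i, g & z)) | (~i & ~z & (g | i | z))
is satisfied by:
  {i: True, g: True}
  {i: True, g: False}
  {g: True, i: False}


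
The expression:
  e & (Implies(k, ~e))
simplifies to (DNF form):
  e & ~k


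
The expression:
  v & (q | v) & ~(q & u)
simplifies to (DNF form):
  (v & ~q) | (v & ~u)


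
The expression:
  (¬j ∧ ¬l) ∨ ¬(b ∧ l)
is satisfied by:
  {l: False, b: False}
  {b: True, l: False}
  {l: True, b: False}


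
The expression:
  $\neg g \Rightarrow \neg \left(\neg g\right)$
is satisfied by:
  {g: True}


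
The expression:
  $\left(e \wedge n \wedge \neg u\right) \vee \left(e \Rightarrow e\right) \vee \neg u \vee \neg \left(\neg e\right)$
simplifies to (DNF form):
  $\text{True}$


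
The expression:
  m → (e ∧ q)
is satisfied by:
  {e: True, q: True, m: False}
  {e: True, q: False, m: False}
  {q: True, e: False, m: False}
  {e: False, q: False, m: False}
  {e: True, m: True, q: True}


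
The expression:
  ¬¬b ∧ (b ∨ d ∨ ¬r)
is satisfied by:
  {b: True}


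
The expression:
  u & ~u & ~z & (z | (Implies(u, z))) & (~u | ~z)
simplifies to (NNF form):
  False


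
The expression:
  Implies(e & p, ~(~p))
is always true.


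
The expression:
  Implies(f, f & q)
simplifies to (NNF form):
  q | ~f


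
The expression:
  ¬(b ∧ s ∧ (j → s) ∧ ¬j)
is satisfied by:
  {j: True, s: False, b: False}
  {s: False, b: False, j: False}
  {j: True, b: True, s: False}
  {b: True, s: False, j: False}
  {j: True, s: True, b: False}
  {s: True, j: False, b: False}
  {j: True, b: True, s: True}


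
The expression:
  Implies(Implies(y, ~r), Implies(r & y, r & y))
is always true.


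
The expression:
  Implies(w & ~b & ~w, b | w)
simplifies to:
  True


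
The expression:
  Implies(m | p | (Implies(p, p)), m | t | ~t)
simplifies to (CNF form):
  True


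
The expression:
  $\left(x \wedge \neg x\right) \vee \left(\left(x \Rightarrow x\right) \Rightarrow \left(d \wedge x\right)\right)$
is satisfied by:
  {d: True, x: True}


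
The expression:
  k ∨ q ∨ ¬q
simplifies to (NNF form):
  True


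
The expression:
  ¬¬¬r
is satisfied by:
  {r: False}


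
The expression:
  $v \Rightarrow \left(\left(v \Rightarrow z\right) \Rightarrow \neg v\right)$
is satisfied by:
  {v: False, z: False}
  {z: True, v: False}
  {v: True, z: False}


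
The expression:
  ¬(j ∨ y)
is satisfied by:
  {y: False, j: False}


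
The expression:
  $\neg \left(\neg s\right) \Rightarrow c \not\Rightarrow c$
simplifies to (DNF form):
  $\neg s$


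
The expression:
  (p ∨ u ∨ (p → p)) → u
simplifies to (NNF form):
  u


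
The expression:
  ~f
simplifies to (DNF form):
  ~f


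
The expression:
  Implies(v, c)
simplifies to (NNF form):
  c | ~v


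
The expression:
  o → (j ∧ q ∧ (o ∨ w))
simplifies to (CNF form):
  (j ∨ ¬o) ∧ (q ∨ ¬o)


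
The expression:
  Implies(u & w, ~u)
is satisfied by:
  {w: False, u: False}
  {u: True, w: False}
  {w: True, u: False}


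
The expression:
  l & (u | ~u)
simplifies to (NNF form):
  l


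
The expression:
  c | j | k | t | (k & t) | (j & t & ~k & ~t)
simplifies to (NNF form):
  c | j | k | t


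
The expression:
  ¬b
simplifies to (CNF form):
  ¬b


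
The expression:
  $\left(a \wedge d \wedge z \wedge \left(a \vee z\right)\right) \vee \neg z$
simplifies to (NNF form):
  $\left(a \wedge d\right) \vee \neg z$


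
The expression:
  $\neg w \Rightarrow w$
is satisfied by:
  {w: True}


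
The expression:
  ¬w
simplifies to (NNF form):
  ¬w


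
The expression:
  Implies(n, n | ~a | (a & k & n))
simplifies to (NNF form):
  True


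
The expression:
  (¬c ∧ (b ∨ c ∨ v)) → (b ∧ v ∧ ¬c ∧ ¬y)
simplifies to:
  c ∨ (¬b ∧ ¬v) ∨ (b ∧ v ∧ ¬y)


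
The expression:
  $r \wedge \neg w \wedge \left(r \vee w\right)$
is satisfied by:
  {r: True, w: False}


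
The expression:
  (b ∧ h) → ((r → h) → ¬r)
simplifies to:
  ¬b ∨ ¬h ∨ ¬r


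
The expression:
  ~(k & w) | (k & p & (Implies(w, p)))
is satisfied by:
  {p: True, w: False, k: False}
  {w: False, k: False, p: False}
  {p: True, k: True, w: False}
  {k: True, w: False, p: False}
  {p: True, w: True, k: False}
  {w: True, p: False, k: False}
  {p: True, k: True, w: True}


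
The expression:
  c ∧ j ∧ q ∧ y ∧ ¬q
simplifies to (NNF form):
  False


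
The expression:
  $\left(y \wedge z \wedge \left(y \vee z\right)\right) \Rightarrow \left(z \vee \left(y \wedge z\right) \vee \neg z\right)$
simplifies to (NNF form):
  $\text{True}$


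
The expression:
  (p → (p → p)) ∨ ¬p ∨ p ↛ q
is always true.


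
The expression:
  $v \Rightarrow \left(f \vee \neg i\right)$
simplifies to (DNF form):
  $f \vee \neg i \vee \neg v$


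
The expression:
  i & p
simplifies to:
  i & p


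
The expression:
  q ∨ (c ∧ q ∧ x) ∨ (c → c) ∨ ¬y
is always true.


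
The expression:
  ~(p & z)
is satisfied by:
  {p: False, z: False}
  {z: True, p: False}
  {p: True, z: False}


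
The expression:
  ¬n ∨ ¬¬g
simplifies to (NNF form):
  g ∨ ¬n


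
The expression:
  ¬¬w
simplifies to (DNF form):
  w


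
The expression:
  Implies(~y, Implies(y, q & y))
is always true.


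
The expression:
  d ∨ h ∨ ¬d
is always true.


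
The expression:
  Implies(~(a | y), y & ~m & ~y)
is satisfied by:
  {a: True, y: True}
  {a: True, y: False}
  {y: True, a: False}


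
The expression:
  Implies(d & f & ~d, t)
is always true.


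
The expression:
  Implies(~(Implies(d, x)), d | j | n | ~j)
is always true.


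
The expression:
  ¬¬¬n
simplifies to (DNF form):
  ¬n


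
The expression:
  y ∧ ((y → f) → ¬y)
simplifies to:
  y ∧ ¬f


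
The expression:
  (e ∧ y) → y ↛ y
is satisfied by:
  {e: False, y: False}
  {y: True, e: False}
  {e: True, y: False}


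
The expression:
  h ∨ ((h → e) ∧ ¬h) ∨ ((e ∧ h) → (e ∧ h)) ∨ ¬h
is always true.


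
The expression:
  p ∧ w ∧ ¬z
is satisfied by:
  {p: True, w: True, z: False}


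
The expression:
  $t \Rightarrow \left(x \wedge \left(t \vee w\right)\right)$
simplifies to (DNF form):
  $x \vee \neg t$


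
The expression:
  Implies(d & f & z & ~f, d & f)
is always true.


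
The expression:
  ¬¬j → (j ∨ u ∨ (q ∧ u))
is always true.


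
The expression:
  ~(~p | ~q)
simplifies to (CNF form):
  p & q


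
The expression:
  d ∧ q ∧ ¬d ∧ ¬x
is never true.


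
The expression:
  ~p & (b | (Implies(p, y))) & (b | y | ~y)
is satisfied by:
  {p: False}


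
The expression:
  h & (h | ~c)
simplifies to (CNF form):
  h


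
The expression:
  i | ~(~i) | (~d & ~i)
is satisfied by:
  {i: True, d: False}
  {d: False, i: False}
  {d: True, i: True}


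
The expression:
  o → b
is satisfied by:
  {b: True, o: False}
  {o: False, b: False}
  {o: True, b: True}


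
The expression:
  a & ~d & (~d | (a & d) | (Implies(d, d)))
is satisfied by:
  {a: True, d: False}


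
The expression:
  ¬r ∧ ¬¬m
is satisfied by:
  {m: True, r: False}


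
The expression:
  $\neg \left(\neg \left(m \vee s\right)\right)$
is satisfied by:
  {m: True, s: True}
  {m: True, s: False}
  {s: True, m: False}


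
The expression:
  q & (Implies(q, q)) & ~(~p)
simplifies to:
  p & q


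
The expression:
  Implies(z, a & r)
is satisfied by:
  {r: True, a: True, z: False}
  {r: True, a: False, z: False}
  {a: True, r: False, z: False}
  {r: False, a: False, z: False}
  {r: True, z: True, a: True}


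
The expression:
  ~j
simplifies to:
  ~j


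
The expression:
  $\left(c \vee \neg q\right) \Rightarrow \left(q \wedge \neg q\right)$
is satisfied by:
  {q: True, c: False}


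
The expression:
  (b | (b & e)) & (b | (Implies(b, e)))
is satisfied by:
  {b: True}


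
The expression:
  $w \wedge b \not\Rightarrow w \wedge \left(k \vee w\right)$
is never true.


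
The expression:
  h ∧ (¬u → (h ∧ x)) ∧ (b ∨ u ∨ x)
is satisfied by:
  {h: True, x: True, u: True}
  {h: True, x: True, u: False}
  {h: True, u: True, x: False}


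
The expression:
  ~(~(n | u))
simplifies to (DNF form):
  n | u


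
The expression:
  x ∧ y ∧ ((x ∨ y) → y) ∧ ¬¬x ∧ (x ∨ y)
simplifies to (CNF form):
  x ∧ y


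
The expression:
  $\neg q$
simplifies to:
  $\neg q$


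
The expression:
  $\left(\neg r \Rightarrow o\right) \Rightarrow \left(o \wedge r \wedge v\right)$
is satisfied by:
  {v: True, r: False, o: False}
  {v: False, r: False, o: False}
  {r: True, o: True, v: True}


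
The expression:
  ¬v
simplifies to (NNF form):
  ¬v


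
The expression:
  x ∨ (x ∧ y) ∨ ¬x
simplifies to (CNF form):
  True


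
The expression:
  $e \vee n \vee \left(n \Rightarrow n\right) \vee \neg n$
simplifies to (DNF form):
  $\text{True}$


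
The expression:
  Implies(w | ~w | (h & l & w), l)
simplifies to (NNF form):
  l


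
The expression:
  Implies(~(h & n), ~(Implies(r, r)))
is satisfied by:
  {h: True, n: True}


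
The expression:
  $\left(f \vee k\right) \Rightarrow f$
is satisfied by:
  {f: True, k: False}
  {k: False, f: False}
  {k: True, f: True}


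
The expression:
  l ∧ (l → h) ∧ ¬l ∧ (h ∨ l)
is never true.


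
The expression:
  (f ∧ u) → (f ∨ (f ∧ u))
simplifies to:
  True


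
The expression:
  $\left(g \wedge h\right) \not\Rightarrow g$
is never true.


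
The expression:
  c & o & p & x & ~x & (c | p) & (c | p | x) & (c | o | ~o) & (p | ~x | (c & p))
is never true.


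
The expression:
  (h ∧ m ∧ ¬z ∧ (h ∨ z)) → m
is always true.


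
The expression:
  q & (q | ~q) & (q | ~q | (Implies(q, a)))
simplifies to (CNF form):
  q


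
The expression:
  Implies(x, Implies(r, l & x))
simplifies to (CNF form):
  l | ~r | ~x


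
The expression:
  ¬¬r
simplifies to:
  r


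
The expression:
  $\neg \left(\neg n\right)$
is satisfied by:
  {n: True}


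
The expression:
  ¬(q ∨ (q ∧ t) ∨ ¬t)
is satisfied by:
  {t: True, q: False}


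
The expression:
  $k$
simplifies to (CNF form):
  $k$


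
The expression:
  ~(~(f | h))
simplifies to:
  f | h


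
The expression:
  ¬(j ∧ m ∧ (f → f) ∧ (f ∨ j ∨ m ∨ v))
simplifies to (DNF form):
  ¬j ∨ ¬m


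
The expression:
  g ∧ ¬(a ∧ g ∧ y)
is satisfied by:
  {g: True, y: False, a: False}
  {a: True, g: True, y: False}
  {y: True, g: True, a: False}


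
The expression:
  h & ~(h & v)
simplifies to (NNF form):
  h & ~v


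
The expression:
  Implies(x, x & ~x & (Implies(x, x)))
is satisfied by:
  {x: False}


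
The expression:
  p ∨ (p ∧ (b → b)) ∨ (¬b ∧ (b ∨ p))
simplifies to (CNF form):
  p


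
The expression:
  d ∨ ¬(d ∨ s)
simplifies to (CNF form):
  d ∨ ¬s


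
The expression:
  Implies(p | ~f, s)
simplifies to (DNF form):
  s | (f & ~p)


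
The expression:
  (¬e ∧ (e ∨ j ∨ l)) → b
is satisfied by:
  {b: True, e: True, l: False, j: False}
  {j: True, b: True, e: True, l: False}
  {b: True, e: True, l: True, j: False}
  {j: True, b: True, e: True, l: True}
  {b: True, l: False, e: False, j: False}
  {b: True, j: True, l: False, e: False}
  {b: True, l: True, e: False, j: False}
  {b: True, j: True, l: True, e: False}
  {e: True, j: False, l: False, b: False}
  {j: True, e: True, l: False, b: False}
  {e: True, l: True, j: False, b: False}
  {j: True, e: True, l: True, b: False}
  {j: False, l: False, e: False, b: False}


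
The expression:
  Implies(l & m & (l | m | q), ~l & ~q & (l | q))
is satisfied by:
  {l: False, m: False}
  {m: True, l: False}
  {l: True, m: False}


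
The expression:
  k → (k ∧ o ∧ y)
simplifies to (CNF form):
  (o ∨ ¬k) ∧ (y ∨ ¬k)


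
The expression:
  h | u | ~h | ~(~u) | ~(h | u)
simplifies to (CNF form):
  True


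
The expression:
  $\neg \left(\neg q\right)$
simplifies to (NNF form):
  $q$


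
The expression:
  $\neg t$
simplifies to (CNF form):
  $\neg t$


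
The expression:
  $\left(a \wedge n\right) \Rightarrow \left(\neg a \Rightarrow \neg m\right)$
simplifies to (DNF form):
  $\text{True}$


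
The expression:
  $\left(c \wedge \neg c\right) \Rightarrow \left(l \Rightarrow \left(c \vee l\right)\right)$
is always true.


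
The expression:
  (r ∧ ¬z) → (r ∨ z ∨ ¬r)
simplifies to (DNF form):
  True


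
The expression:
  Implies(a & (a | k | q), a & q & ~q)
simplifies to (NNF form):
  ~a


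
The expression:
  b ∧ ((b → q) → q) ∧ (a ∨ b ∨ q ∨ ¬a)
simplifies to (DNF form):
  b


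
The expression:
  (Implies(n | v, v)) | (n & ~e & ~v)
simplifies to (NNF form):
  v | ~e | ~n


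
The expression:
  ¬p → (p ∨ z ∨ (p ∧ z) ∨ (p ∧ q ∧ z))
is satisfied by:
  {z: True, p: True}
  {z: True, p: False}
  {p: True, z: False}


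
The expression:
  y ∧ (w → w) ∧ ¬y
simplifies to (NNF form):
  False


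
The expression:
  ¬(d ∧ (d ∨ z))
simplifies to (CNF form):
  ¬d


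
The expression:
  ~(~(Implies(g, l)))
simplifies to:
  l | ~g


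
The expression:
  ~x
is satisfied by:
  {x: False}


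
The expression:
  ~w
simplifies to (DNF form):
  ~w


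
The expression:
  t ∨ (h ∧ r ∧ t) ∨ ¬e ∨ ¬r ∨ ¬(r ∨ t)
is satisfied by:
  {t: True, e: False, r: False}
  {e: False, r: False, t: False}
  {r: True, t: True, e: False}
  {r: True, e: False, t: False}
  {t: True, e: True, r: False}
  {e: True, t: False, r: False}
  {r: True, e: True, t: True}


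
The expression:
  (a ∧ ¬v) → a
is always true.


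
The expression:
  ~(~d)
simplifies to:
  d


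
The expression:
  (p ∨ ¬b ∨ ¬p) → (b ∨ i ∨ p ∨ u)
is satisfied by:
  {i: True, b: True, u: True, p: True}
  {i: True, b: True, u: True, p: False}
  {i: True, b: True, p: True, u: False}
  {i: True, b: True, p: False, u: False}
  {i: True, u: True, p: True, b: False}
  {i: True, u: True, p: False, b: False}
  {i: True, u: False, p: True, b: False}
  {i: True, u: False, p: False, b: False}
  {b: True, u: True, p: True, i: False}
  {b: True, u: True, p: False, i: False}
  {b: True, p: True, u: False, i: False}
  {b: True, p: False, u: False, i: False}
  {u: True, p: True, b: False, i: False}
  {u: True, b: False, p: False, i: False}
  {p: True, b: False, u: False, i: False}


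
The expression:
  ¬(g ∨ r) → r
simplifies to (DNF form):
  g ∨ r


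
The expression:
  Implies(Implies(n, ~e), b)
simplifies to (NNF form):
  b | (e & n)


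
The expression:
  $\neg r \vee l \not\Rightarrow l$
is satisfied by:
  {r: False}


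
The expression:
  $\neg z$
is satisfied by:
  {z: False}


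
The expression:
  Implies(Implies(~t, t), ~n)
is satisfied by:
  {t: False, n: False}
  {n: True, t: False}
  {t: True, n: False}


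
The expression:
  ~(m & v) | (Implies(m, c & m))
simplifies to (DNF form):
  c | ~m | ~v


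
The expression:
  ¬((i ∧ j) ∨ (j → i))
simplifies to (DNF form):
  j ∧ ¬i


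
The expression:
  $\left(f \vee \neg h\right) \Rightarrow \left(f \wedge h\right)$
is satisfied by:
  {h: True}


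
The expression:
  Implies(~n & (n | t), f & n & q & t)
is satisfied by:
  {n: True, t: False}
  {t: False, n: False}
  {t: True, n: True}


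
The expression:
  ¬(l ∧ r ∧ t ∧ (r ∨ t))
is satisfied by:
  {l: False, t: False, r: False}
  {r: True, l: False, t: False}
  {t: True, l: False, r: False}
  {r: True, t: True, l: False}
  {l: True, r: False, t: False}
  {r: True, l: True, t: False}
  {t: True, l: True, r: False}


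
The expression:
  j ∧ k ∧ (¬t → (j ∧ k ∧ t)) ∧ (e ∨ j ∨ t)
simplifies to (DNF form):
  j ∧ k ∧ t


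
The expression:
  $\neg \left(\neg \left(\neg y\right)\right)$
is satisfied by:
  {y: False}


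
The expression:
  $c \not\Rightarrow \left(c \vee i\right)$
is never true.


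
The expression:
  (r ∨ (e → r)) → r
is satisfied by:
  {r: True, e: True}
  {r: True, e: False}
  {e: True, r: False}


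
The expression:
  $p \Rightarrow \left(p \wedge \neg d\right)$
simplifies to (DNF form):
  $\neg d \vee \neg p$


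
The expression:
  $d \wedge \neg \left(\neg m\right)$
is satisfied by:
  {m: True, d: True}


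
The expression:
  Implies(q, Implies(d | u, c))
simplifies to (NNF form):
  c | ~q | (~d & ~u)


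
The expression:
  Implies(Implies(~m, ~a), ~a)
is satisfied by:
  {m: False, a: False}
  {a: True, m: False}
  {m: True, a: False}


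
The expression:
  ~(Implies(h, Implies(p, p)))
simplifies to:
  False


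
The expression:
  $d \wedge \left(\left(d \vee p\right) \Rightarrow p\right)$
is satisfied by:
  {p: True, d: True}


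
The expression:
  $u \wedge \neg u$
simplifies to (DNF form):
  $\text{False}$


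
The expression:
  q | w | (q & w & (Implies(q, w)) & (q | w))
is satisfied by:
  {q: True, w: True}
  {q: True, w: False}
  {w: True, q: False}


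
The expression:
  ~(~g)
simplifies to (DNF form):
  g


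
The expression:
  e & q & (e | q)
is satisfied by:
  {e: True, q: True}


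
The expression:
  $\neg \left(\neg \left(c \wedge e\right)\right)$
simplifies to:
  $c \wedge e$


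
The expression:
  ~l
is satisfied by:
  {l: False}


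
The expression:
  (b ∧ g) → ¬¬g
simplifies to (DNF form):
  True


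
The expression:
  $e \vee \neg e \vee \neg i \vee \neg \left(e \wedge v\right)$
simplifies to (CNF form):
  $\text{True}$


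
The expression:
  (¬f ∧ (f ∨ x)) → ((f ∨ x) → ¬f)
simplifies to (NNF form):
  True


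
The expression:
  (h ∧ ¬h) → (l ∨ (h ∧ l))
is always true.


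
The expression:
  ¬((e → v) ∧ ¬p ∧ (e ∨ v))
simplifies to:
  p ∨ ¬v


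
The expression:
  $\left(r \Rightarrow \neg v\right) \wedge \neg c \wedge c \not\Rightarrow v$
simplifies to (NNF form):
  $\text{False}$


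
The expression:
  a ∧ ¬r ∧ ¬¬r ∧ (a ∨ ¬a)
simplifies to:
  False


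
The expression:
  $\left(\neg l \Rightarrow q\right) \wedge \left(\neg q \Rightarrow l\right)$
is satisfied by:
  {q: True, l: True}
  {q: True, l: False}
  {l: True, q: False}


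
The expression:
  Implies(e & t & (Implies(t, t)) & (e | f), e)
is always true.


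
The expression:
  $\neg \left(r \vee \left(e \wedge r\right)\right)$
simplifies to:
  $\neg r$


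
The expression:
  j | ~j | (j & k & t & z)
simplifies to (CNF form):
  True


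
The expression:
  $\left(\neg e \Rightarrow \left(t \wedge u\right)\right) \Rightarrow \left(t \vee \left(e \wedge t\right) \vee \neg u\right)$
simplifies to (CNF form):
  $t \vee \neg e \vee \neg u$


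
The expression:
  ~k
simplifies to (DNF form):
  ~k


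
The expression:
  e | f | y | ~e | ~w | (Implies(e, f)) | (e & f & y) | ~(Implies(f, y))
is always true.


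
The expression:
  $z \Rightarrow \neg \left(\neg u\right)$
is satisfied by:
  {u: True, z: False}
  {z: False, u: False}
  {z: True, u: True}


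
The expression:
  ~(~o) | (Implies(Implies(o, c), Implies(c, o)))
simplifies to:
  o | ~c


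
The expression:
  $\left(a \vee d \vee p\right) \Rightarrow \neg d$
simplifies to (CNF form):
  $\neg d$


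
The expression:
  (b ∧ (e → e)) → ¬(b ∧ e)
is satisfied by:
  {e: False, b: False}
  {b: True, e: False}
  {e: True, b: False}


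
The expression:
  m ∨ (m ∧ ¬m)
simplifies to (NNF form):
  m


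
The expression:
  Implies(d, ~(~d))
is always true.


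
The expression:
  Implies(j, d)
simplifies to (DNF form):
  d | ~j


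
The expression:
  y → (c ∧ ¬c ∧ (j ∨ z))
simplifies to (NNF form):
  ¬y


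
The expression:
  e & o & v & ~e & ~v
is never true.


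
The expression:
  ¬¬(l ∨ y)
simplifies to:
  l ∨ y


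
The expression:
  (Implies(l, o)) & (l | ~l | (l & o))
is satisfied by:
  {o: True, l: False}
  {l: False, o: False}
  {l: True, o: True}


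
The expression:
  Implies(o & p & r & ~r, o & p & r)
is always true.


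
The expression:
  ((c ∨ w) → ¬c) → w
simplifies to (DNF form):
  c ∨ w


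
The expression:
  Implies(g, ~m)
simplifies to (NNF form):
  ~g | ~m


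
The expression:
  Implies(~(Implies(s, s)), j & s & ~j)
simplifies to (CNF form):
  True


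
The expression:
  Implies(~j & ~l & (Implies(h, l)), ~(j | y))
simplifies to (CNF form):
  h | j | l | ~y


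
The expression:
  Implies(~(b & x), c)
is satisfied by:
  {x: True, c: True, b: True}
  {x: True, c: True, b: False}
  {c: True, b: True, x: False}
  {c: True, b: False, x: False}
  {x: True, b: True, c: False}


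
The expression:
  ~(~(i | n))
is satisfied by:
  {i: True, n: True}
  {i: True, n: False}
  {n: True, i: False}


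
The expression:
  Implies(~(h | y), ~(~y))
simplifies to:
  h | y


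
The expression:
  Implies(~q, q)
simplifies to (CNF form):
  q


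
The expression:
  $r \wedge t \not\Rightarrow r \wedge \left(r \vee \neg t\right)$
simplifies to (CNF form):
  $\text{False}$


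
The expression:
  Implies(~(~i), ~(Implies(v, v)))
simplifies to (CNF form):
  ~i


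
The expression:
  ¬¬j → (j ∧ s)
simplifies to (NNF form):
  s ∨ ¬j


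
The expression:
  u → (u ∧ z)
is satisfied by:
  {z: True, u: False}
  {u: False, z: False}
  {u: True, z: True}


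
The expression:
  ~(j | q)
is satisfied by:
  {q: False, j: False}


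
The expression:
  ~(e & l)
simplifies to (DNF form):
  ~e | ~l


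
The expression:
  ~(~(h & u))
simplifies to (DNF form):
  h & u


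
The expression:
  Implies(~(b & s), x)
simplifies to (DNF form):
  x | (b & s)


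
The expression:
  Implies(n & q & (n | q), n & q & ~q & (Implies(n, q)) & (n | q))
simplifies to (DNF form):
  ~n | ~q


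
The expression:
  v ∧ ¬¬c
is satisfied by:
  {c: True, v: True}


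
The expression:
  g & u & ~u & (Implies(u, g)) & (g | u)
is never true.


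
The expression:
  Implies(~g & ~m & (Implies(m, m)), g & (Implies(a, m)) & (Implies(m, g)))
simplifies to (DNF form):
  g | m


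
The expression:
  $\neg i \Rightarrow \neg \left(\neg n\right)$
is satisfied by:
  {i: True, n: True}
  {i: True, n: False}
  {n: True, i: False}


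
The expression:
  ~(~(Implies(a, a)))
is always true.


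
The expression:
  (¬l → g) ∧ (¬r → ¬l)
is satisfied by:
  {g: True, r: True, l: False}
  {g: True, r: False, l: False}
  {l: True, g: True, r: True}
  {l: True, r: True, g: False}


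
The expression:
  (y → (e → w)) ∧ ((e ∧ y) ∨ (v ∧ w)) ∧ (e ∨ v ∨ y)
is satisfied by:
  {y: True, v: True, e: True, w: True}
  {y: True, v: True, w: True, e: False}
  {v: True, e: True, w: True, y: False}
  {v: True, w: True, e: False, y: False}
  {y: True, e: True, w: True, v: False}


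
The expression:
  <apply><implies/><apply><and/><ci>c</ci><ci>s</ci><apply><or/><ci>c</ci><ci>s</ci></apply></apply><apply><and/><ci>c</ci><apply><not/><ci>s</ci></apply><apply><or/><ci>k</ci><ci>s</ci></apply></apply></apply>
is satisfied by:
  {s: False, c: False}
  {c: True, s: False}
  {s: True, c: False}


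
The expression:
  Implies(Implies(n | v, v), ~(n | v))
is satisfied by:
  {v: False}


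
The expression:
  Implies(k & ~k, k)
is always true.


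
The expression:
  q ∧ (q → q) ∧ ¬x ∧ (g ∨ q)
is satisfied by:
  {q: True, x: False}


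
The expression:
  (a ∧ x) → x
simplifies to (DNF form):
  True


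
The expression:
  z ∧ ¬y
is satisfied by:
  {z: True, y: False}


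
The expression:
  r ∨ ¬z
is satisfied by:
  {r: True, z: False}
  {z: False, r: False}
  {z: True, r: True}


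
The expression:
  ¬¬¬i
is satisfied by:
  {i: False}


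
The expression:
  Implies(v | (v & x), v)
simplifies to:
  True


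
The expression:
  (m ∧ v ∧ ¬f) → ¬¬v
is always true.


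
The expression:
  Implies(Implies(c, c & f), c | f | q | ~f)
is always true.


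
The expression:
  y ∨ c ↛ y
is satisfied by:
  {y: True, c: True}
  {y: True, c: False}
  {c: True, y: False}


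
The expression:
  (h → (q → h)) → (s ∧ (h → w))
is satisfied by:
  {s: True, w: True, h: False}
  {s: True, h: False, w: False}
  {s: True, w: True, h: True}


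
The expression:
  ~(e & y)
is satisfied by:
  {e: False, y: False}
  {y: True, e: False}
  {e: True, y: False}


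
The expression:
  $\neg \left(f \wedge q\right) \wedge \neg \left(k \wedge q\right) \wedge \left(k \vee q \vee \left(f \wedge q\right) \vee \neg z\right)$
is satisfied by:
  {k: True, z: False, q: False, f: False}
  {f: True, k: True, z: False, q: False}
  {f: False, z: False, k: False, q: False}
  {f: True, z: False, k: False, q: False}
  {k: True, z: True, f: False, q: False}
  {f: True, k: True, z: True, q: False}
  {q: True, f: False, z: False, k: False}
  {q: True, z: True, f: False, k: False}


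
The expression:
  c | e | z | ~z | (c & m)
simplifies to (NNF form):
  True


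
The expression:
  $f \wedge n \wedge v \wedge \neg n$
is never true.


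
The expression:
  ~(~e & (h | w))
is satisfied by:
  {e: True, w: False, h: False}
  {e: True, h: True, w: False}
  {e: True, w: True, h: False}
  {e: True, h: True, w: True}
  {h: False, w: False, e: False}


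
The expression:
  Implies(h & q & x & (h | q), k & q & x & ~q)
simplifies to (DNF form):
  ~h | ~q | ~x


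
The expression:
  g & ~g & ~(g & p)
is never true.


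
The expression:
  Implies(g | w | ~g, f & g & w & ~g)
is never true.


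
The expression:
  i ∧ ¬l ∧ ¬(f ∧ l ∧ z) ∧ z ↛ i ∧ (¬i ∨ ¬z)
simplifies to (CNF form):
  False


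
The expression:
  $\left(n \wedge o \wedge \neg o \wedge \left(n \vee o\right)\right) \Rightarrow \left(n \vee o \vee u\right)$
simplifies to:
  $\text{True}$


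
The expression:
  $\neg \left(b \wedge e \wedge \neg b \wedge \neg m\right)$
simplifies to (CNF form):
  $\text{True}$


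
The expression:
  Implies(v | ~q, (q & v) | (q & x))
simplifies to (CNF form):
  q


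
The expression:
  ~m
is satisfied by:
  {m: False}
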